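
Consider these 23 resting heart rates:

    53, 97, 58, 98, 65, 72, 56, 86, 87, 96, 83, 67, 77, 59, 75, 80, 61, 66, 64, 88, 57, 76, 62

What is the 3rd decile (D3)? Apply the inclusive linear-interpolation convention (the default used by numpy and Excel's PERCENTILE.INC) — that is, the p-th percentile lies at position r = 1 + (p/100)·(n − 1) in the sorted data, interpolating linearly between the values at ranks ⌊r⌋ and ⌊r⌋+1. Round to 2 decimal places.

Sorted: 53, 56, 57, 58, 59, 61, 62, 64, 65, 66, 67, 72, 75, 76, 77, 80, 83, 86, 87, 88, 96, 97, 98.
n = 23.
r = 1 + (30/100)·(23 − 1) = 1 + 6.6 = 7.6.
Rank 7 is 62 and rank 8 is 64.
Interpolate: 62 + 0.6·(64 − 62) = 62 + 0.6·2 = 63.2.

63.20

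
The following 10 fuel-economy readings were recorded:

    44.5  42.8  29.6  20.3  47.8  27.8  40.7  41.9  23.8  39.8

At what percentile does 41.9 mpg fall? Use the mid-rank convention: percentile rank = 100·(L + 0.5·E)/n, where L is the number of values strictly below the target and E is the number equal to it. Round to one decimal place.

Sorted: 20.3, 23.8, 27.8, 29.6, 39.8, 40.7, 41.9, 42.8, 44.5, 47.8.
Count below 41.9: L = 6; count equal: E = 1; n = 10.
Percentile rank = 100·(6 + 0.5·1)/10 = 100·6.5/10 = 65.

65.0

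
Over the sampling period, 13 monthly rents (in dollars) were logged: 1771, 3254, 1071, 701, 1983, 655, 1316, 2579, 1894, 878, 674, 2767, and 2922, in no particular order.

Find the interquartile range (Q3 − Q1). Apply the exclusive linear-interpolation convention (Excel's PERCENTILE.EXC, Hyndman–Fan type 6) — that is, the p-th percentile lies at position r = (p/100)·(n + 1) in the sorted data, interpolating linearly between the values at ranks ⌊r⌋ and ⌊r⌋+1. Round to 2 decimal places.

Sorted: 655, 674, 701, 878, 1071, 1316, 1771, 1894, 1983, 2579, 2767, 2922, 3254.
n = 13.
P25: r = 3.5; ranks 3–4 are 701, 878; interpolating gives 789.5.
P75: r = 10.5; ranks 10–11 are 2579, 2767; interpolating gives 2673.
Difference: 2673 − 789.5 = 1883.5.

1883.50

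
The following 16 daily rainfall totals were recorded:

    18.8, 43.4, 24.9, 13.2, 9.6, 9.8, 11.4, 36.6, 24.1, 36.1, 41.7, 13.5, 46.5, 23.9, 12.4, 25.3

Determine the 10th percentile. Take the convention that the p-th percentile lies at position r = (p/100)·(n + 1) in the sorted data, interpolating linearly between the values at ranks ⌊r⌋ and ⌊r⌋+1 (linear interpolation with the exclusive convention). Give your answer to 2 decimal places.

9.74

Sorted: 9.6, 9.8, 11.4, 12.4, 13.2, 13.5, 18.8, 23.9, 24.1, 24.9, 25.3, 36.1, 36.6, 41.7, 43.4, 46.5.
n = 16.
r = (10/100)·(16 + 1) = 1.7.
Rank 1 is 9.6 and rank 2 is 9.8.
Interpolate: 9.6 + 0.7·(9.8 − 9.6) = 9.6 + 0.7·0.2 = 9.74.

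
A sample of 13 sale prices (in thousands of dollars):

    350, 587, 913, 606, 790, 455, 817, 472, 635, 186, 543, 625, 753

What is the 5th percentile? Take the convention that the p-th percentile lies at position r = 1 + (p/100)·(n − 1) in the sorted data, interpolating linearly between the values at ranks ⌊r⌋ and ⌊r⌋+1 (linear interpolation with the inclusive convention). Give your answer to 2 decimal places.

284.40

Sorted: 186, 350, 455, 472, 543, 587, 606, 625, 635, 753, 790, 817, 913.
n = 13.
r = 1 + (5/100)·(13 − 1) = 1 + 0.6 = 1.6.
Rank 1 is 186 and rank 2 is 350.
Interpolate: 186 + 0.6·(350 − 186) = 186 + 0.6·164 = 284.4.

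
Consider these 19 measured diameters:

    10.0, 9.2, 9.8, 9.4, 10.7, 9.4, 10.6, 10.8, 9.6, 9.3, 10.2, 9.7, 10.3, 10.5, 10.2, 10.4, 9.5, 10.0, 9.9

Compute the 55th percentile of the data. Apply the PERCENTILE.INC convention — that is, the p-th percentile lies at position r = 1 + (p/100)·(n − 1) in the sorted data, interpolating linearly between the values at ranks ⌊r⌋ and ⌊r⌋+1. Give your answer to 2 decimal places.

10.00

Sorted: 9.2, 9.3, 9.4, 9.4, 9.5, 9.6, 9.7, 9.8, 9.9, 10.0, 10.0, 10.2, 10.2, 10.3, 10.4, 10.5, 10.6, 10.7, 10.8.
n = 19.
r = 1 + (55/100)·(19 − 1) = 1 + 9.9 = 10.9.
Rank 10 is 10.0 and rank 11 is 10.0.
Interpolate: 10.0 + 0.9·(10.0 − 10.0) = 10.0 + 0.9·0 = 10.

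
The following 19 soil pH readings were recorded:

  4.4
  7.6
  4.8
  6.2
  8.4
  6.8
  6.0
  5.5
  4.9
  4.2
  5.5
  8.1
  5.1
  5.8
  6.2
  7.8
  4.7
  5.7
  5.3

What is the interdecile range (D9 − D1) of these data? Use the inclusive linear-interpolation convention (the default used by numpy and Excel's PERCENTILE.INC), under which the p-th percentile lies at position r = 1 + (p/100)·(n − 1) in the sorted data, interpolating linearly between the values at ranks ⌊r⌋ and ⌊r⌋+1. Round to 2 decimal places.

Sorted: 4.2, 4.4, 4.7, 4.8, 4.9, 5.1, 5.3, 5.5, 5.5, 5.7, 5.8, 6.0, 6.2, 6.2, 6.8, 7.6, 7.8, 8.1, 8.4.
n = 19.
P10: r = 2.8; ranks 2–3 are 4.4, 4.7; interpolating gives 4.64.
P90: r = 17.2; ranks 17–18 are 7.8, 8.1; interpolating gives 7.86.
Difference: 7.86 − 4.64 = 3.22.

3.22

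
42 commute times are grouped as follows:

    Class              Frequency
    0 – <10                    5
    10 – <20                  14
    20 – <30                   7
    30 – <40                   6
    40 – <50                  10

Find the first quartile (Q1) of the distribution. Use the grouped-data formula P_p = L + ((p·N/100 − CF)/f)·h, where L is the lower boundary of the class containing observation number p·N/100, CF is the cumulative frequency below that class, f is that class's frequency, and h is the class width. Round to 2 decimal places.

N = 42; target position k = 25/100 · 42 = 10.5.
Cumulative frequencies: 5, 19, 26, 32, 42.
Observation 10.5 falls in the class 10 – <20.
L = 10, CF = 5, f = 14, h = 10.
P25 = 10 + ((10.5 − 5)/14)·10 = 10 + 3.92857 = 13.9286.

13.93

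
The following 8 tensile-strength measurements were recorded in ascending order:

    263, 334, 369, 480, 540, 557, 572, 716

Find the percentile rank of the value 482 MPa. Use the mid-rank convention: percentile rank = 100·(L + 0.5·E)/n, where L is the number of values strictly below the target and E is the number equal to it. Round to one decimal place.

Count below 482: L = 4; count equal: E = 0; n = 8.
Percentile rank = 100·(4 + 0.5·0)/8 = 100·4/8 = 50.

50.0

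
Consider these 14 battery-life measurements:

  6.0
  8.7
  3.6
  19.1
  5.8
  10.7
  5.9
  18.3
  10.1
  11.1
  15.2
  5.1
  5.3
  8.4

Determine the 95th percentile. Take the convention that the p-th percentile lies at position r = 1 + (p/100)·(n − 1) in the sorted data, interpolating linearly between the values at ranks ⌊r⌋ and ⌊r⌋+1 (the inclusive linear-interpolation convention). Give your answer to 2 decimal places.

Sorted: 3.6, 5.1, 5.3, 5.8, 5.9, 6.0, 8.4, 8.7, 10.1, 10.7, 11.1, 15.2, 18.3, 19.1.
n = 14.
r = 1 + (95/100)·(14 − 1) = 1 + 12.35 = 13.35.
Rank 13 is 18.3 and rank 14 is 19.1.
Interpolate: 18.3 + 0.35·(19.1 − 18.3) = 18.3 + 0.35·0.8 = 18.58.

18.58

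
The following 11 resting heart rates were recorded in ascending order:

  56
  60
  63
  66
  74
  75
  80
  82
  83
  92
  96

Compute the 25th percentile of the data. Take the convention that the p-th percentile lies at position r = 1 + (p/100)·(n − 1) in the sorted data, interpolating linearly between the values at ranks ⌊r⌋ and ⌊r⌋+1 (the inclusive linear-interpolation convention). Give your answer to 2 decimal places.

64.50

n = 11.
r = 1 + (25/100)·(11 − 1) = 1 + 2.5 = 3.5.
Rank 3 is 63 and rank 4 is 66.
Interpolate: 63 + 0.5·(66 − 63) = 63 + 0.5·3 = 64.5.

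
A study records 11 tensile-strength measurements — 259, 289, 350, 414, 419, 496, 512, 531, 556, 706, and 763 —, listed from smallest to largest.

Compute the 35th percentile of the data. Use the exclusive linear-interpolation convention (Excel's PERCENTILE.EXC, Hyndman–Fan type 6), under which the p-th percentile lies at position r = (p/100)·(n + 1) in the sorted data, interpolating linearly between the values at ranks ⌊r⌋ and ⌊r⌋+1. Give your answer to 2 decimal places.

n = 11.
r = (35/100)·(11 + 1) = 4.2.
Rank 4 is 414 and rank 5 is 419.
Interpolate: 414 + 0.2·(419 − 414) = 414 + 0.2·5 = 415.

415.00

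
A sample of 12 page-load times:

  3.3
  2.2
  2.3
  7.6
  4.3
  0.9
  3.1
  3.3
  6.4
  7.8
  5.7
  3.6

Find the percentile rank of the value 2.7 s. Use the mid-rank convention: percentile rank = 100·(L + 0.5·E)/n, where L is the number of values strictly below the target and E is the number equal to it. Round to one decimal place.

25.0

Sorted: 0.9, 2.2, 2.3, 3.1, 3.3, 3.3, 3.6, 4.3, 5.7, 6.4, 7.6, 7.8.
Count below 2.7: L = 3; count equal: E = 0; n = 12.
Percentile rank = 100·(3 + 0.5·0)/12 = 100·3/12 = 25.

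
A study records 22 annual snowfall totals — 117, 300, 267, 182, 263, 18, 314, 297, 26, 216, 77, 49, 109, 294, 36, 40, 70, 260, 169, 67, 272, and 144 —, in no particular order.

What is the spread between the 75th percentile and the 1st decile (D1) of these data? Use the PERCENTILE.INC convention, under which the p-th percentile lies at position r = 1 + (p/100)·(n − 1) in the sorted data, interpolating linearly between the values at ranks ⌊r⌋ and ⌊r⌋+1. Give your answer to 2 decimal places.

229.60

Sorted: 18, 26, 36, 40, 49, 67, 70, 77, 109, 117, 144, 169, 182, 216, 260, 263, 267, 272, 294, 297, 300, 314.
n = 22.
P10: r = 3.1; ranks 3–4 are 36, 40; interpolating gives 36.4.
P75: r = 16.75; ranks 16–17 are 263, 267; interpolating gives 266.
Difference: 266 − 36.4 = 229.6.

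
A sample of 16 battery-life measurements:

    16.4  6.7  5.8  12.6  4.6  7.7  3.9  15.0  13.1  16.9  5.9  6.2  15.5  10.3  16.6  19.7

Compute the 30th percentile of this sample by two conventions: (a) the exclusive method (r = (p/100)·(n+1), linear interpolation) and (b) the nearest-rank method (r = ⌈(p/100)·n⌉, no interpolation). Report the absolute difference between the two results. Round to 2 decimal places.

0.05

Sorted: 3.9, 4.6, 5.8, 5.9, 6.2, 6.7, 7.7, 10.3, 12.6, 13.1, 15.0, 15.5, 16.4, 16.6, 16.9, 19.7.
n = 16.
(a) r = 5.1; between ranks 5 (6.2) and 6 (6.7): 6.25.
(b) the nearest-rank method: rank 5 → 6.2.
|6.25 − 6.2| = 0.05.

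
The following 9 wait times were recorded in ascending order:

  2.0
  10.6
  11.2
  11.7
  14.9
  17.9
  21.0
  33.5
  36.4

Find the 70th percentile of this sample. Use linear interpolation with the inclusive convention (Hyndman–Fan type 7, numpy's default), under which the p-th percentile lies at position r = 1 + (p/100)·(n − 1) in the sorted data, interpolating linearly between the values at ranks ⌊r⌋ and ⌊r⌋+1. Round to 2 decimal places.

n = 9.
r = 1 + (70/100)·(9 − 1) = 1 + 5.6 = 6.6.
Rank 6 is 17.9 and rank 7 is 21.0.
Interpolate: 17.9 + 0.6·(21.0 − 17.9) = 17.9 + 0.6·3.1 = 19.76.

19.76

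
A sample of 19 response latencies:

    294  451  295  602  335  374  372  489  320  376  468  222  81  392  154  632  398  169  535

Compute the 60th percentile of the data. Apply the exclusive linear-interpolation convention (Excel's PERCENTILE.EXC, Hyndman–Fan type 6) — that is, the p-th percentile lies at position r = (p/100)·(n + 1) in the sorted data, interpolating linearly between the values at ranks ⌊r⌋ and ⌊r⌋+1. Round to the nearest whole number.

Sorted: 81, 154, 169, 222, 294, 295, 320, 335, 372, 374, 376, 392, 398, 451, 468, 489, 535, 602, 632.
n = 19.
r = (60/100)·(19 + 1) = 12.
r is an integer, so P60 is the value at rank 12: 392.

392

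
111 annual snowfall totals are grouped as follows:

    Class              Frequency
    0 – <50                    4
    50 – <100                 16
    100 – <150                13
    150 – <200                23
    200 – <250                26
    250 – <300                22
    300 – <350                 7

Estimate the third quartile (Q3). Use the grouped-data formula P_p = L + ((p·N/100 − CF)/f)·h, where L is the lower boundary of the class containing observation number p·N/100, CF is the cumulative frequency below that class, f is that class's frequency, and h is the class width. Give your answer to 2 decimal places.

252.84

N = 111; target position k = 75/100 · 111 = 83.25.
Cumulative frequencies: 4, 20, 33, 56, 82, 104, 111.
Observation 83.25 falls in the class 250 – <300.
L = 250, CF = 82, f = 22, h = 50.
P75 = 250 + ((83.25 − 82)/22)·50 = 250 + 2.84091 = 252.841.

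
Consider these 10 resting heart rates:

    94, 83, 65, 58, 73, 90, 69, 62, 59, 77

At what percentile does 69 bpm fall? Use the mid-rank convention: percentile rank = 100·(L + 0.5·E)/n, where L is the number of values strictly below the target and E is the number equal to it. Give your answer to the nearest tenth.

45.0

Sorted: 58, 59, 62, 65, 69, 73, 77, 83, 90, 94.
Count below 69: L = 4; count equal: E = 1; n = 10.
Percentile rank = 100·(4 + 0.5·1)/10 = 100·4.5/10 = 45.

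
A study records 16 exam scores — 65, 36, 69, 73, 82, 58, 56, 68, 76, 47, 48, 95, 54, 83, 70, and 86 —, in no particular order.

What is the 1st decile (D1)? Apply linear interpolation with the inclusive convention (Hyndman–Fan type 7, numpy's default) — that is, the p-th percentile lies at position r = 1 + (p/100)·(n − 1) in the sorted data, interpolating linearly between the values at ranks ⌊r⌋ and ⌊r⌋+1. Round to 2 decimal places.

Sorted: 36, 47, 48, 54, 56, 58, 65, 68, 69, 70, 73, 76, 82, 83, 86, 95.
n = 16.
r = 1 + (10/100)·(16 − 1) = 1 + 1.5 = 2.5.
Rank 2 is 47 and rank 3 is 48.
Interpolate: 47 + 0.5·(48 − 47) = 47 + 0.5·1 = 47.5.

47.50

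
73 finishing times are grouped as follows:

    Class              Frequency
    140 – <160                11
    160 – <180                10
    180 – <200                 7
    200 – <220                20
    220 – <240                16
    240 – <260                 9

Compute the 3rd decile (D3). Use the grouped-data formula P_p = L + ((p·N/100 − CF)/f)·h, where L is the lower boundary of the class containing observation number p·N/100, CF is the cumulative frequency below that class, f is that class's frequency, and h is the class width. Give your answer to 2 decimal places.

182.57

N = 73; target position k = 30/100 · 73 = 21.9.
Cumulative frequencies: 11, 21, 28, 48, 64, 73.
Observation 21.9 falls in the class 180 – <200.
L = 180, CF = 21, f = 7, h = 20.
P30 = 180 + ((21.9 − 21)/7)·20 = 180 + 2.57143 = 182.571.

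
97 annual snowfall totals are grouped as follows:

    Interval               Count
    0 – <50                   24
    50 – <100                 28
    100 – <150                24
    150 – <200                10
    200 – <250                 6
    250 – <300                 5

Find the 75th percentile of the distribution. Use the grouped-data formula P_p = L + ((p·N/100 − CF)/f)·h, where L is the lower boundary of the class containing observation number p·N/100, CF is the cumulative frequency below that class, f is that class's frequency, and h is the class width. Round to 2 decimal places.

143.23

N = 97; target position k = 75/100 · 97 = 72.75.
Cumulative frequencies: 24, 52, 76, 86, 92, 97.
Observation 72.75 falls in the class 100 – <150.
L = 100, CF = 52, f = 24, h = 50.
P75 = 100 + ((72.75 − 52)/24)·50 = 100 + 43.2292 = 143.229.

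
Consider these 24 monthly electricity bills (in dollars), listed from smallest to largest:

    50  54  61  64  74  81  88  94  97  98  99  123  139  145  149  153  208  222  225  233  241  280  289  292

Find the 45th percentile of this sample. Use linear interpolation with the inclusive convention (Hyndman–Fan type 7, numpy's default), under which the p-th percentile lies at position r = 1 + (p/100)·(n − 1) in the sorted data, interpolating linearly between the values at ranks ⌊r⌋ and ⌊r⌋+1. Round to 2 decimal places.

n = 24.
r = 1 + (45/100)·(24 − 1) = 1 + 10.35 = 11.35.
Rank 11 is 99 and rank 12 is 123.
Interpolate: 99 + 0.35·(123 − 99) = 99 + 0.35·24 = 107.4.

107.40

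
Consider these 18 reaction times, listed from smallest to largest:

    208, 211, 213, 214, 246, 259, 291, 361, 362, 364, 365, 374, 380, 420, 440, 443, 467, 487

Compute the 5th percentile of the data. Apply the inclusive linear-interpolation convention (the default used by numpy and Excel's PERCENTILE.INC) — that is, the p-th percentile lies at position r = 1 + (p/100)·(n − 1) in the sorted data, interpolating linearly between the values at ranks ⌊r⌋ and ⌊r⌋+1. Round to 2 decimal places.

210.55

n = 18.
r = 1 + (5/100)·(18 − 1) = 1 + 0.85 = 1.85.
Rank 1 is 208 and rank 2 is 211.
Interpolate: 208 + 0.85·(211 − 208) = 208 + 0.85·3 = 210.55.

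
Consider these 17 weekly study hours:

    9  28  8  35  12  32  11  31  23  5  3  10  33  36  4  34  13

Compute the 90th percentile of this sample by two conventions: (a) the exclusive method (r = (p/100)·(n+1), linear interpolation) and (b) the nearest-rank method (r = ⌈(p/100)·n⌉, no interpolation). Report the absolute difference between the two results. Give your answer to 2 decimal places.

0.20

Sorted: 3, 4, 5, 8, 9, 10, 11, 12, 13, 23, 28, 31, 32, 33, 34, 35, 36.
n = 17.
(a) r = 16.2; between ranks 16 (35) and 17 (36): 35.2.
(b) the nearest-rank method: rank 16 → 35.
|35.2 − 35| = 0.2.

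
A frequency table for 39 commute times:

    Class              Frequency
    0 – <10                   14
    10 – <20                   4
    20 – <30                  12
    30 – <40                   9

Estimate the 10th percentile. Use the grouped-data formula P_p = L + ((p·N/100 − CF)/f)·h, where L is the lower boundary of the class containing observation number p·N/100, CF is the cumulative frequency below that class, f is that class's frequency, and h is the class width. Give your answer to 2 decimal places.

N = 39; target position k = 10/100 · 39 = 3.9.
Cumulative frequencies: 14, 18, 30, 39.
Observation 3.9 falls in the class 0 – <10.
L = 0, CF = 0, f = 14, h = 10.
P10 = 0 + ((3.9 − 0)/14)·10 = 0 + 2.78571 = 2.78571.

2.79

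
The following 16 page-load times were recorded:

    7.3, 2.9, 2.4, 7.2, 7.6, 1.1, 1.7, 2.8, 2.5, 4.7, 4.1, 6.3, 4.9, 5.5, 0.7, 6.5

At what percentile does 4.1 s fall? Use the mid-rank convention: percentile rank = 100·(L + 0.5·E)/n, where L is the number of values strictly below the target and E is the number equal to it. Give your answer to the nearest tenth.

Sorted: 0.7, 1.1, 1.7, 2.4, 2.5, 2.8, 2.9, 4.1, 4.7, 4.9, 5.5, 6.3, 6.5, 7.2, 7.3, 7.6.
Count below 4.1: L = 7; count equal: E = 1; n = 16.
Percentile rank = 100·(7 + 0.5·1)/16 = 100·7.5/16 = 46.88.

46.9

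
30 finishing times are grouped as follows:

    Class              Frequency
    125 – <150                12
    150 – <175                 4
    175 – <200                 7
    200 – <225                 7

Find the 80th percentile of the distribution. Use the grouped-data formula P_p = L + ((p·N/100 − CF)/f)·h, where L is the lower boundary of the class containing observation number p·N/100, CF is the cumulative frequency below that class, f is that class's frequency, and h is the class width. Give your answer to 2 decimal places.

N = 30; target position k = 80/100 · 30 = 24.
Cumulative frequencies: 12, 16, 23, 30.
Observation 24 falls in the class 200 – <225.
L = 200, CF = 23, f = 7, h = 25.
P80 = 200 + ((24 − 23)/7)·25 = 200 + 3.57143 = 203.571.

203.57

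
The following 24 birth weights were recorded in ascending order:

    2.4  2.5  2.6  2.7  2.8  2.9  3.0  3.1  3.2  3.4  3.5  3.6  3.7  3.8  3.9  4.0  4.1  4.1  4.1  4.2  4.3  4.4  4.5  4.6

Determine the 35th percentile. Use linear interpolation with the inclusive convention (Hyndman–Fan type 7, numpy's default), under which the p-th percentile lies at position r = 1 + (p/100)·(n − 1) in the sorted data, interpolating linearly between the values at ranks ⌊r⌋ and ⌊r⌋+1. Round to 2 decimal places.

3.21

n = 24.
r = 1 + (35/100)·(24 − 1) = 1 + 8.05 = 9.05.
Rank 9 is 3.2 and rank 10 is 3.4.
Interpolate: 3.2 + 0.05·(3.4 − 3.2) = 3.2 + 0.05·0.2 = 3.21.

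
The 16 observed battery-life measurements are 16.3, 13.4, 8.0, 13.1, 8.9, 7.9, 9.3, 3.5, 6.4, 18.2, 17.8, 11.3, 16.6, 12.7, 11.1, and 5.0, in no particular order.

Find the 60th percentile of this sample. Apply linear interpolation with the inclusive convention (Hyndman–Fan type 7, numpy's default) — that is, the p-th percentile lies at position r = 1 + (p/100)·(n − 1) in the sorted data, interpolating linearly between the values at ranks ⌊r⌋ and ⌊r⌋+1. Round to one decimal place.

Sorted: 3.5, 5.0, 6.4, 7.9, 8.0, 8.9, 9.3, 11.1, 11.3, 12.7, 13.1, 13.4, 16.3, 16.6, 17.8, 18.2.
n = 16.
r = 1 + (60/100)·(16 − 1) = 1 + 9 = 10.
r is an integer, so P60 is the value at rank 10: 12.7.

12.7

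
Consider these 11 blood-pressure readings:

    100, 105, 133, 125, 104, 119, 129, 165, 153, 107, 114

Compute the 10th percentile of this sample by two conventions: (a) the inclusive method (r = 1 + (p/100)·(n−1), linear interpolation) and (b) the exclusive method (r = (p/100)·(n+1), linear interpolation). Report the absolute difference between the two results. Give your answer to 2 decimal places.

Sorted: 100, 104, 105, 107, 114, 119, 125, 129, 133, 153, 165.
n = 11.
(a) r = 2 → value at rank 2 = 104.
(b) r = 1.2; between ranks 1 (100) and 2 (104): 100.8.
|104 − 100.8| = 3.2.

3.20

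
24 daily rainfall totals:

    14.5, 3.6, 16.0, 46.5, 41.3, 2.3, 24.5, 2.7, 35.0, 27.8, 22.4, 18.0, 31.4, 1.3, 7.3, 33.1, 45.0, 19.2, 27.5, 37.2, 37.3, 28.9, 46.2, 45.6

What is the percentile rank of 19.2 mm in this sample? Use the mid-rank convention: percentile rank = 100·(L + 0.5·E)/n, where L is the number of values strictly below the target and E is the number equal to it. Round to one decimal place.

35.4

Sorted: 1.3, 2.3, 2.7, 3.6, 7.3, 14.5, 16.0, 18.0, 19.2, 22.4, 24.5, 27.5, 27.8, 28.9, 31.4, 33.1, 35.0, 37.2, 37.3, 41.3, 45.0, 45.6, 46.2, 46.5.
Count below 19.2: L = 8; count equal: E = 1; n = 24.
Percentile rank = 100·(8 + 0.5·1)/24 = 100·8.5/24 = 35.42.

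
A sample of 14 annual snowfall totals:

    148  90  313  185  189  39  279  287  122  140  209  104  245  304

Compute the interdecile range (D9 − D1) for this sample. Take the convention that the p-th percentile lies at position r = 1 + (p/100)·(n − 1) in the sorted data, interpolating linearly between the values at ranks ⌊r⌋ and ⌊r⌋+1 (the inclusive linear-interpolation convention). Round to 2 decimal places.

Sorted: 39, 90, 104, 122, 140, 148, 185, 189, 209, 245, 279, 287, 304, 313.
n = 14.
P10: r = 2.3; ranks 2–3 are 90, 104; interpolating gives 94.2.
P90: r = 12.7; ranks 12–13 are 287, 304; interpolating gives 298.9.
Difference: 298.9 − 94.2 = 204.7.

204.70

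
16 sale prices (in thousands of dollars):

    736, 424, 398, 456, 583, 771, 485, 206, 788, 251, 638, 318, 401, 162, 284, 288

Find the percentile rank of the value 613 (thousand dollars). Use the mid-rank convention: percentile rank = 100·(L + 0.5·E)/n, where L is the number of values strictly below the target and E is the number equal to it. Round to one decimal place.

75.0

Sorted: 162, 206, 251, 284, 288, 318, 398, 401, 424, 456, 485, 583, 638, 736, 771, 788.
Count below 613: L = 12; count equal: E = 0; n = 16.
Percentile rank = 100·(12 + 0.5·0)/16 = 100·12/16 = 75.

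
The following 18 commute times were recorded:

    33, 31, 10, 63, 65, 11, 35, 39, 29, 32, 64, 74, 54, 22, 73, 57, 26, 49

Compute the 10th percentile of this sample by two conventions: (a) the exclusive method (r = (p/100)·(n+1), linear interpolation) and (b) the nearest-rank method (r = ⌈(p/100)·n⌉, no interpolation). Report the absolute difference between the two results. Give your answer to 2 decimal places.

0.10

Sorted: 10, 11, 22, 26, 29, 31, 32, 33, 35, 39, 49, 54, 57, 63, 64, 65, 73, 74.
n = 18.
(a) r = 1.9; between ranks 1 (10) and 2 (11): 10.9.
(b) the nearest-rank method: rank 2 → 11.
|10.9 − 11| = 0.1.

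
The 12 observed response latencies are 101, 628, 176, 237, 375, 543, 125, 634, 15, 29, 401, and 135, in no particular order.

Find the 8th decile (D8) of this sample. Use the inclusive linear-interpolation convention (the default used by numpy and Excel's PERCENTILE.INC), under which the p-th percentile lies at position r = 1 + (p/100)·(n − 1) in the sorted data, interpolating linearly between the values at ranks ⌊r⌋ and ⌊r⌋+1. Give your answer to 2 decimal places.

Sorted: 15, 29, 101, 125, 135, 176, 237, 375, 401, 543, 628, 634.
n = 12.
r = 1 + (80/100)·(12 − 1) = 1 + 8.8 = 9.8.
Rank 9 is 401 and rank 10 is 543.
Interpolate: 401 + 0.8·(543 − 401) = 401 + 0.8·142 = 514.6.

514.60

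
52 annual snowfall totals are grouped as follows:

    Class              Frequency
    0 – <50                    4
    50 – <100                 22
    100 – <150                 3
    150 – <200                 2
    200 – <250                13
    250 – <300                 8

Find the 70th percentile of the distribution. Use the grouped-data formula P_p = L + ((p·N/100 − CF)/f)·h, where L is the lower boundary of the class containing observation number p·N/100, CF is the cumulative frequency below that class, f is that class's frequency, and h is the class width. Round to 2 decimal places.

N = 52; target position k = 70/100 · 52 = 36.4.
Cumulative frequencies: 4, 26, 29, 31, 44, 52.
Observation 36.4 falls in the class 200 – <250.
L = 200, CF = 31, f = 13, h = 50.
P70 = 200 + ((36.4 − 31)/13)·50 = 200 + 20.7692 = 220.769.

220.77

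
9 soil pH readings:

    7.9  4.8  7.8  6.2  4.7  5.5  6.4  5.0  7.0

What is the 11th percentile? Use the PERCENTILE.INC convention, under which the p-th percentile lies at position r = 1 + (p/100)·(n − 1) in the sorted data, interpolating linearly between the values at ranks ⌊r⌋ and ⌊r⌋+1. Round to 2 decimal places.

Sorted: 4.7, 4.8, 5.0, 5.5, 6.2, 6.4, 7.0, 7.8, 7.9.
n = 9.
r = 1 + (11/100)·(9 − 1) = 1 + 0.88 = 1.88.
Rank 1 is 4.7 and rank 2 is 4.8.
Interpolate: 4.7 + 0.88·(4.8 − 4.7) = 4.7 + 0.88·0.1 = 4.788.

4.79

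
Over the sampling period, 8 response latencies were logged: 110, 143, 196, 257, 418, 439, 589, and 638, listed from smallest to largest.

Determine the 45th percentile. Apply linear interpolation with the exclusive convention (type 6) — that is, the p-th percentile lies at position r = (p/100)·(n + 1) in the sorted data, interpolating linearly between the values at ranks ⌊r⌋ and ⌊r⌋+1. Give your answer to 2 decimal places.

265.05

n = 8.
r = (45/100)·(8 + 1) = 4.05.
Rank 4 is 257 and rank 5 is 418.
Interpolate: 257 + 0.05·(418 − 257) = 257 + 0.05·161 = 265.05.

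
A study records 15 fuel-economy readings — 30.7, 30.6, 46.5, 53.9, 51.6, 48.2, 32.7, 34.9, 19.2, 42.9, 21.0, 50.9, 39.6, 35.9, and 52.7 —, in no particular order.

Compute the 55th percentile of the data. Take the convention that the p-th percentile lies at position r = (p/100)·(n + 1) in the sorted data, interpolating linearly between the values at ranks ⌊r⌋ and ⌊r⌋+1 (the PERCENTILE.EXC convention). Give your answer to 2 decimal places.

42.24

Sorted: 19.2, 21.0, 30.6, 30.7, 32.7, 34.9, 35.9, 39.6, 42.9, 46.5, 48.2, 50.9, 51.6, 52.7, 53.9.
n = 15.
r = (55/100)·(15 + 1) = 8.8.
Rank 8 is 39.6 and rank 9 is 42.9.
Interpolate: 39.6 + 0.8·(42.9 − 39.6) = 39.6 + 0.8·3.3 = 42.24.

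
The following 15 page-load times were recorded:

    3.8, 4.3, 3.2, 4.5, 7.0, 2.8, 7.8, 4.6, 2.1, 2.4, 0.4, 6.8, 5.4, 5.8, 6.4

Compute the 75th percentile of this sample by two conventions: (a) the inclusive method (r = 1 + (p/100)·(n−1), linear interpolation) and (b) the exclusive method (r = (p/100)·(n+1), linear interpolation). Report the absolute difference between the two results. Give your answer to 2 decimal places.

Sorted: 0.4, 2.1, 2.4, 2.8, 3.2, 3.8, 4.3, 4.5, 4.6, 5.4, 5.8, 6.4, 6.8, 7.0, 7.8.
n = 15.
(a) r = 11.5; between ranks 11 (5.8) and 12 (6.4): 6.1.
(b) r = 12 → value at rank 12 = 6.4.
|6.1 − 6.4| = 0.3.

0.30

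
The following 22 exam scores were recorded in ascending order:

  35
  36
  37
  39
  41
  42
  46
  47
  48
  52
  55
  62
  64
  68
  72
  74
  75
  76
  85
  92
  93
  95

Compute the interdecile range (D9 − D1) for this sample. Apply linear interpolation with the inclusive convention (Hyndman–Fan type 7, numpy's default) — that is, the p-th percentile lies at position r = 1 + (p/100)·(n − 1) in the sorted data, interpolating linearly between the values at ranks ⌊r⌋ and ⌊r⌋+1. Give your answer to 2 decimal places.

54.10

n = 22.
P10: r = 3.1; ranks 3–4 are 37, 39; interpolating gives 37.2.
P90: r = 19.9; ranks 19–20 are 85, 92; interpolating gives 91.3.
Difference: 91.3 − 37.2 = 54.1.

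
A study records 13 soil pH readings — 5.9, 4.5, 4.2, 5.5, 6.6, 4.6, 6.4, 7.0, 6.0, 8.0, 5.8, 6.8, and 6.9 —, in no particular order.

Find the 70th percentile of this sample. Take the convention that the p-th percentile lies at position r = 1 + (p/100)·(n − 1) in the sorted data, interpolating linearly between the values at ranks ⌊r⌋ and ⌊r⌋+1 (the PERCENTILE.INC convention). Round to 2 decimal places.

Sorted: 4.2, 4.5, 4.6, 5.5, 5.8, 5.9, 6.0, 6.4, 6.6, 6.8, 6.9, 7.0, 8.0.
n = 13.
r = 1 + (70/100)·(13 − 1) = 1 + 8.4 = 9.4.
Rank 9 is 6.6 and rank 10 is 6.8.
Interpolate: 6.6 + 0.4·(6.8 − 6.6) = 6.6 + 0.4·0.2 = 6.68.

6.68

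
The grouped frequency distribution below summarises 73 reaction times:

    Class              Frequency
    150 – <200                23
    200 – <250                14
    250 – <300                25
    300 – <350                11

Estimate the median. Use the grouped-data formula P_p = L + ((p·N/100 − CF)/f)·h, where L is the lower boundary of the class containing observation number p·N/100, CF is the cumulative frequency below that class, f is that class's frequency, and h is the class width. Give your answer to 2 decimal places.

248.21

N = 73; target position k = 50/100 · 73 = 36.5.
Cumulative frequencies: 23, 37, 62, 73.
Observation 36.5 falls in the class 200 – <250.
L = 200, CF = 23, f = 14, h = 50.
P50 = 200 + ((36.5 − 23)/14)·50 = 200 + 48.2143 = 248.214.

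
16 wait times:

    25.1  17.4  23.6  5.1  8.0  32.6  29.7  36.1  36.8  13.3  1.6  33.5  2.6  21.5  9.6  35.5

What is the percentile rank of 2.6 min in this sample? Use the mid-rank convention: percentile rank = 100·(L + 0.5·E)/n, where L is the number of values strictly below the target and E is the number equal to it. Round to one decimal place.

Sorted: 1.6, 2.6, 5.1, 8.0, 9.6, 13.3, 17.4, 21.5, 23.6, 25.1, 29.7, 32.6, 33.5, 35.5, 36.1, 36.8.
Count below 2.6: L = 1; count equal: E = 1; n = 16.
Percentile rank = 100·(1 + 0.5·1)/16 = 100·1.5/16 = 9.375.

9.4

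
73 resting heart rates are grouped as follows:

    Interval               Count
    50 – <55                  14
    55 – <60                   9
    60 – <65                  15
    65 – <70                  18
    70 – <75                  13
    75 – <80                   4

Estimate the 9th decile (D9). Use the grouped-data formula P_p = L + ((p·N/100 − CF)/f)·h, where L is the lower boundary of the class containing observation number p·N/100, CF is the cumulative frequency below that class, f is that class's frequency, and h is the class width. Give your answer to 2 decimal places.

73.73

N = 73; target position k = 90/100 · 73 = 65.7.
Cumulative frequencies: 14, 23, 38, 56, 69, 73.
Observation 65.7 falls in the class 70 – <75.
L = 70, CF = 56, f = 13, h = 5.
P90 = 70 + ((65.7 − 56)/13)·5 = 70 + 3.73077 = 73.7308.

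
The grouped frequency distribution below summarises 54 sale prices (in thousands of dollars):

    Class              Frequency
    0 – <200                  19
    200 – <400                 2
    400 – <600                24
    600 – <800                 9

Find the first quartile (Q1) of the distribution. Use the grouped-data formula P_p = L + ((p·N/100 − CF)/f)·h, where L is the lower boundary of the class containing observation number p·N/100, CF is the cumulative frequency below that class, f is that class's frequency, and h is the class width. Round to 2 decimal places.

142.11

N = 54; target position k = 25/100 · 54 = 13.5.
Cumulative frequencies: 19, 21, 45, 54.
Observation 13.5 falls in the class 0 – <200.
L = 0, CF = 0, f = 19, h = 200.
P25 = 0 + ((13.5 − 0)/19)·200 = 0 + 142.105 = 142.105.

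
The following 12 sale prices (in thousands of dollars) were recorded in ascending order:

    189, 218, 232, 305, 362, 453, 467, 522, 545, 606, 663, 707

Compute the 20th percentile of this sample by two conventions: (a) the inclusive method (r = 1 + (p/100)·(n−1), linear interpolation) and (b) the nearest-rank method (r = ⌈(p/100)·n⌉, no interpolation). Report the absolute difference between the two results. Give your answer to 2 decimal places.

n = 12.
(a) r = 3.2; between ranks 3 (232) and 4 (305): 246.6.
(b) the nearest-rank method: rank 3 → 232.
|246.6 − 232| = 14.6.

14.60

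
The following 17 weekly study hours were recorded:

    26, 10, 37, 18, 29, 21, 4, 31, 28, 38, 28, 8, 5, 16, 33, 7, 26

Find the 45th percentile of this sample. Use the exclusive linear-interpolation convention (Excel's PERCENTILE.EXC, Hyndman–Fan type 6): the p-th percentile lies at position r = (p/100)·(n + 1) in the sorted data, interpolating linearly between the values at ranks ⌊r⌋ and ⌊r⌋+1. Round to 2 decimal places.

Sorted: 4, 5, 7, 8, 10, 16, 18, 21, 26, 26, 28, 28, 29, 31, 33, 37, 38.
n = 17.
r = (45/100)·(17 + 1) = 8.1.
Rank 8 is 21 and rank 9 is 26.
Interpolate: 21 + 0.1·(26 − 21) = 21 + 0.1·5 = 21.5.

21.50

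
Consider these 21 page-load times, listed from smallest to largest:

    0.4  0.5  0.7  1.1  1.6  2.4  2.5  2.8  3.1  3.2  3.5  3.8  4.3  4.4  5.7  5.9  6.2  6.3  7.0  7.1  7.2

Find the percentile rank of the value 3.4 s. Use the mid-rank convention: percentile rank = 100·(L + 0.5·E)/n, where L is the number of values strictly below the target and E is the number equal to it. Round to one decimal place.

Count below 3.4: L = 10; count equal: E = 0; n = 21.
Percentile rank = 100·(10 + 0.5·0)/21 = 100·10/21 = 47.62.

47.6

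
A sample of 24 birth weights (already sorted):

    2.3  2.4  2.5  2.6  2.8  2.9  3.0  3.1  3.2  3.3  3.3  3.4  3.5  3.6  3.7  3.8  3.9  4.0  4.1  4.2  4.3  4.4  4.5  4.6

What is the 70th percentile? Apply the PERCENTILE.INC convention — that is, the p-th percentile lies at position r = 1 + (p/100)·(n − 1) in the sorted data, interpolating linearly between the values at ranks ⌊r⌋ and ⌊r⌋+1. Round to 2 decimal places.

n = 24.
r = 1 + (70/100)·(24 − 1) = 1 + 16.1 = 17.1.
Rank 17 is 3.9 and rank 18 is 4.0.
Interpolate: 3.9 + 0.1·(4.0 − 3.9) = 3.9 + 0.1·0.1 = 3.91.

3.91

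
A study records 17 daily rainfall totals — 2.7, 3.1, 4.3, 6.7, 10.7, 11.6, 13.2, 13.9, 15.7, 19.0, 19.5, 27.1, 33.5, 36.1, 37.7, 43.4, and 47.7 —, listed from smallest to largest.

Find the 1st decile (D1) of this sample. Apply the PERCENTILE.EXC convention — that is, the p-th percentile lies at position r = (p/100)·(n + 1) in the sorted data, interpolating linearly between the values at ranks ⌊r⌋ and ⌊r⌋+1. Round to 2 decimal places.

3.02

n = 17.
r = (10/100)·(17 + 1) = 1.8.
Rank 1 is 2.7 and rank 2 is 3.1.
Interpolate: 2.7 + 0.8·(3.1 − 2.7) = 2.7 + 0.8·0.4 = 3.02.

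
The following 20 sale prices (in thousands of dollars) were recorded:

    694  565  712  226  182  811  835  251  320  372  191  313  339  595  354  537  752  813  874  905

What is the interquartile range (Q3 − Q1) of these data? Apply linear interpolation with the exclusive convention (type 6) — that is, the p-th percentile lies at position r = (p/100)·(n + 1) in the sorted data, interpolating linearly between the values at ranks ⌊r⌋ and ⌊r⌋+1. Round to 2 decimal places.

481.50

Sorted: 182, 191, 226, 251, 313, 320, 339, 354, 372, 537, 565, 595, 694, 712, 752, 811, 813, 835, 874, 905.
n = 20.
P25: r = 5.25; ranks 5–6 are 313, 320; interpolating gives 314.75.
P75: r = 15.75; ranks 15–16 are 752, 811; interpolating gives 796.25.
Difference: 796.25 − 314.75 = 481.5.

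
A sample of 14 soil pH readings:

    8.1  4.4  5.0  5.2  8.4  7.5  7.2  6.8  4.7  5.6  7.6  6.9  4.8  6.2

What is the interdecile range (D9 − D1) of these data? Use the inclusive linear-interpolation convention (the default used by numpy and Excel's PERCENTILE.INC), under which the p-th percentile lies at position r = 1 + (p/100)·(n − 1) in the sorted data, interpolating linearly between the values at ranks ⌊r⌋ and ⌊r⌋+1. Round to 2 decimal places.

Sorted: 4.4, 4.7, 4.8, 5.0, 5.2, 5.6, 6.2, 6.8, 6.9, 7.2, 7.5, 7.6, 8.1, 8.4.
n = 14.
P10: r = 2.3; ranks 2–3 are 4.7, 4.8; interpolating gives 4.73.
P90: r = 12.7; ranks 12–13 are 7.6, 8.1; interpolating gives 7.95.
Difference: 7.95 − 4.73 = 3.22.

3.22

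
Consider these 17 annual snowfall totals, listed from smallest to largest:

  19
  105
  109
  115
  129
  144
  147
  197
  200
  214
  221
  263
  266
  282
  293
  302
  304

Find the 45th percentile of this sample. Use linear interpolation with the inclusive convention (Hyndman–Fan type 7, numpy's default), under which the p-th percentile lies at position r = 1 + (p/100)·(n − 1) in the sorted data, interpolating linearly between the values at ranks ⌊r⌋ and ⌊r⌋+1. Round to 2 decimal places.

n = 17.
r = 1 + (45/100)·(17 − 1) = 1 + 7.2 = 8.2.
Rank 8 is 197 and rank 9 is 200.
Interpolate: 197 + 0.2·(200 − 197) = 197 + 0.2·3 = 197.6.

197.60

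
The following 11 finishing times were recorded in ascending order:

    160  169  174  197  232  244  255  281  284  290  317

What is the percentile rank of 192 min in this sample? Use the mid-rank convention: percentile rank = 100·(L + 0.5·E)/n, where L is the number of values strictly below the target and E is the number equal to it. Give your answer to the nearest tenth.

Count below 192: L = 3; count equal: E = 0; n = 11.
Percentile rank = 100·(3 + 0.5·0)/11 = 100·3/11 = 27.27.

27.3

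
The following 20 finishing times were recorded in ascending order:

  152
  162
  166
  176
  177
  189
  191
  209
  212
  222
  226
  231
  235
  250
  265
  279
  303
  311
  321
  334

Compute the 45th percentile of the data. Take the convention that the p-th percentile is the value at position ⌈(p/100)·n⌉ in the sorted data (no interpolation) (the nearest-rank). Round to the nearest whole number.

212

n = 20.
Position = ⌈45/100 · 20⌉ = ⌈9⌉ = 9.
The value at rank 9 is 212.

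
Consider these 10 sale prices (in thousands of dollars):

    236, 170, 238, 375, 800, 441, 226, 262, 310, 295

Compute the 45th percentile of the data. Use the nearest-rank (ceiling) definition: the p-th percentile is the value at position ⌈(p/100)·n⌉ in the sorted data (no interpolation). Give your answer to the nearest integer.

262

Sorted: 170, 226, 236, 238, 262, 295, 310, 375, 441, 800.
n = 10.
Position = ⌈45/100 · 10⌉ = ⌈4.5⌉ = 5.
The value at rank 5 is 262.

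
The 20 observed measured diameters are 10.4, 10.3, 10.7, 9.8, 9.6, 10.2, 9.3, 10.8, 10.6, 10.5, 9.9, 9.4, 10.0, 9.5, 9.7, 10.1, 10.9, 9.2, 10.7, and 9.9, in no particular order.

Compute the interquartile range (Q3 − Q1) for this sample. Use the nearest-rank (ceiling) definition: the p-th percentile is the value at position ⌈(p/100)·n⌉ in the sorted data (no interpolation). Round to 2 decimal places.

Sorted: 9.2, 9.3, 9.4, 9.5, 9.6, 9.7, 9.8, 9.9, 9.9, 10.0, 10.1, 10.2, 10.3, 10.4, 10.5, 10.6, 10.7, 10.7, 10.8, 10.9.
n = 20.
P25: rank ⌈25/100·20⌉ = 5 → 9.6.
P75: rank ⌈75/100·20⌉ = 15 → 10.5.
Difference: 10.5 − 9.6 = 0.9.

0.90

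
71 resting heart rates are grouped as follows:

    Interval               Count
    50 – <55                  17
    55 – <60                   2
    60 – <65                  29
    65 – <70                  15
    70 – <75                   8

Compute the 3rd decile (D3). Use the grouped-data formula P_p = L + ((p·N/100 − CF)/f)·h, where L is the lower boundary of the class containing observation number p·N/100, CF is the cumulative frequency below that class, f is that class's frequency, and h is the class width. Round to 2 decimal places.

N = 71; target position k = 30/100 · 71 = 21.3.
Cumulative frequencies: 17, 19, 48, 63, 71.
Observation 21.3 falls in the class 60 – <65.
L = 60, CF = 19, f = 29, h = 5.
P30 = 60 + ((21.3 − 19)/29)·5 = 60 + 0.396552 = 60.3966.

60.40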